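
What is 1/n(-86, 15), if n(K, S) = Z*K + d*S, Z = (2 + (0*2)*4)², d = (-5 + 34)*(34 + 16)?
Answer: 1/21406 ≈ 4.6716e-5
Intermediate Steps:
d = 1450 (d = 29*50 = 1450)
Z = 4 (Z = (2 + 0*4)² = (2 + 0)² = 2² = 4)
n(K, S) = 4*K + 1450*S
1/n(-86, 15) = 1/(4*(-86) + 1450*15) = 1/(-344 + 21750) = 1/21406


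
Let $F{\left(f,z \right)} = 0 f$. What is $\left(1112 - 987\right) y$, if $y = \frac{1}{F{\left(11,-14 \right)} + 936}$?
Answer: $\frac{125}{936} \approx 0.13355$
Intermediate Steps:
$F{\left(f,z \right)} = 0$
$y = \frac{1}{936}$ ($y = \frac{1}{0 + 936} = \frac{1}{936} \approx 0.0010684$)
$\left(1112 - 987\right) y = \left(1112 - 987\right) \frac{1}{936} = 125 \cdot \frac{1}{936} = \frac{125}{936}$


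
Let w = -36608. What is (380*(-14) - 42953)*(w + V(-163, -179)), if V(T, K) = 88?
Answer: 1762929960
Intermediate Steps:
(380*(-14) - 42953)*(w + V(-163, -179)) = (380*(-14) - 42953)*(-36608 + 88) = (-5320 - 42953)*(-36520) = -48273*(-36520) = 1762929960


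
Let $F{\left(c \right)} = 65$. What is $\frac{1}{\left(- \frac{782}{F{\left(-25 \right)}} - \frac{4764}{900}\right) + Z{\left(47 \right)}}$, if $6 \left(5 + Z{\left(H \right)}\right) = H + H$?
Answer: $- \frac{975}{6491} \approx -0.15021$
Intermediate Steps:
$Z{\left(H \right)} = -5 + \frac{H}{3}$ ($Z{\left(H \right)} = -5 + \frac{H + H}{6} = -5 + \frac{2 H}{6} = -5 + \frac{H}{3}$)
$\frac{1}{\left(- \frac{782}{F{\left(-25 \right)}} - \frac{4764}{900}\right) + Z{\left(47 \right)}} = \frac{1}{\left(- \frac{782}{65} - \frac{4764}{900}\right) + \left(-5 + \frac{1}{3} \cdot 47\right)} = \frac{1}{\left(\left(-782\right) \frac{1}{65} - \frac{397}{75}\right) + \left(-5 + \frac{47}{3}\right)} = \frac{1}{\left(- \frac{782}{65} - \frac{397}{75}\right) + \frac{32}{3}} = \frac{1}{- \frac{16891}{975} + \frac{32}{3}} = \frac{1}{- \frac{6491}{975}} = - \frac{975}{6491}$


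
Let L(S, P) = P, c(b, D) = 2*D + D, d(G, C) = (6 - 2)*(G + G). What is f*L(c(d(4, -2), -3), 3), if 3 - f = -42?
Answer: 135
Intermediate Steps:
d(G, C) = 8*G (d(G, C) = 4*(2*G) = 8*G)
c(b, D) = 3*D
f = 45 (f = 3 - 1*(-42) = 3 + 42 = 45)
f*L(c(d(4, -2), -3), 3) = 45*3 = 135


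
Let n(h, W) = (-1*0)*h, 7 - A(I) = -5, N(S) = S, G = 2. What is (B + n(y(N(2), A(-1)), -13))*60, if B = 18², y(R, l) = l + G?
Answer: 19440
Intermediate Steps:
A(I) = 12 (A(I) = 7 - 1*(-5) = 7 + 5 = 12)
y(R, l) = 2 + l (y(R, l) = l + 2 = 2 + l)
B = 324
n(h, W) = 0 (n(h, W) = 0*h = 0)
(B + n(y(N(2), A(-1)), -13))*60 = (324 + 0)*60 = 324*60 = 19440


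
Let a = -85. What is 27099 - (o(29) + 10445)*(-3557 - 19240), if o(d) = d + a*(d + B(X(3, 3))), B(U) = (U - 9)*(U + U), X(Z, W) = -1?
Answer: 143853372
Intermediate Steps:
B(U) = 2*U*(-9 + U) (B(U) = (-9 + U)*(2*U) = 2*U*(-9 + U))
o(d) = -1700 - 84*d (o(d) = d - 85*(d + 2*(-1)*(-9 - 1)) = d - 85*(d + 2*(-1)*(-10)) = d - 85*(d + 20) = d - 85*(20 + d) = d + (-1700 - 85*d) = -1700 - 84*d)
27099 - (o(29) + 10445)*(-3557 - 19240) = 27099 - ((-1700 - 84*29) + 10445)*(-3557 - 19240) = 27099 - ((-1700 - 2436) + 10445)*(-22797) = 27099 - (-4136 + 10445)*(-22797) = 27099 - 6309*(-22797) = 27099 - 1*(-143826273) = 27099 + 143826273 = 143853372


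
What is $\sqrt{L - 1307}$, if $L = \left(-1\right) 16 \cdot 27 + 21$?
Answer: $i \sqrt{1718} \approx 41.449 i$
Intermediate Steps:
$L = -411$ ($L = \left(-16\right) 27 + 21 = -432 + 21 = -411$)
$\sqrt{L - 1307} = \sqrt{-411 - 1307} = \sqrt{-1718} = i \sqrt{1718}$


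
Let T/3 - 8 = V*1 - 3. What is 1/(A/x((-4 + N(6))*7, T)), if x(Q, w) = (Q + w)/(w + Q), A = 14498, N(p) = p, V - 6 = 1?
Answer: 1/14498 ≈ 6.8975e-5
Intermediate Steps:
V = 7 (V = 6 + 1 = 7)
T = 36 (T = 24 + 3*(7*1 - 3) = 24 + 3*(7 - 3) = 24 + 3*4 = 24 + 12 = 36)
x(Q, w) = 1 (x(Q, w) = (Q + w)/(Q + w) = 1)
1/(A/x((-4 + N(6))*7, T)) = 1/(14498/1) = 1/(14498*1) = 1/14498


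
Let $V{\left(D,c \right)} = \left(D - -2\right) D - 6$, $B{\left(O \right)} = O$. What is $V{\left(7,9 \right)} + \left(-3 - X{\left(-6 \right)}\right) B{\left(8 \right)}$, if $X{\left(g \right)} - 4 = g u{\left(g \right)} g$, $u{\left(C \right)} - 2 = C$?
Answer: $1153$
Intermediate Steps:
$V{\left(D,c \right)} = -6 + D \left(2 + D\right)$ ($V{\left(D,c \right)} = \left(D + 2\right) D - 6 = \left(2 + D\right) D - 6 = D \left(2 + D\right) - 6 = -6 + D \left(2 + D\right)$)
$u{\left(C \right)} = 2 + C$
$X{\left(g \right)} = 4 + g^{2} \left(2 + g\right)$ ($X{\left(g \right)} = 4 + g \left(2 + g\right) g = 4 + g^{2} \left(2 + g\right)$)
$V{\left(7,9 \right)} + \left(-3 - X{\left(-6 \right)}\right) B{\left(8 \right)} = \left(-6 + 7^{2} + 2 \cdot 7\right) + \left(-3 - \left(4 + \left(-6\right)^{2} \left(2 - 6\right)\right)\right) 8 = \left(-6 + 49 + 14\right) + \left(-3 - \left(4 + 36 \left(-4\right)\right)\right) 8 = 57 + \left(-3 - \left(4 - 144\right)\right) 8 = 57 + \left(-3 - -140\right) 8 = 57 + \left(-3 + 140\right) 8 = 57 + 137 \cdot 8 = 57 + 1096 = 1153$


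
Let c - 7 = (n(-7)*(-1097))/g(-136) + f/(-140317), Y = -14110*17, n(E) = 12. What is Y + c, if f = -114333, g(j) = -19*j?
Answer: -21742717268995/90644782 ≈ -2.3987e+5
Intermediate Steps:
Y = -239870
c = 246589345/90644782 (c = 7 + ((12*(-1097))/((-19*(-136))) - 114333/(-140317)) = 7 + (-13164/2584 - 114333*(-1/140317)) = 7 + (-13164*1/2584 + 114333/140317) = 7 + (-3291/646 + 114333/140317) = 7 - 387924129/90644782 = 246589345/90644782 ≈ 2.7204)
Y + c = -239870 + 246589345/90644782 = -21742717268995/90644782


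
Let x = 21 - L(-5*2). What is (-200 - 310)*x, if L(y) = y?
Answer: -15810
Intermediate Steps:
x = 31 (x = 21 - (-5)*2 = 21 - 1*(-10) = 21 + 10 = 31)
(-200 - 310)*x = (-200 - 310)*31 = -510*31 = -15810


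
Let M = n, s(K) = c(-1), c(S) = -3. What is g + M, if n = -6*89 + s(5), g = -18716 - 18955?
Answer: -38208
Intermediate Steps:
s(K) = -3
g = -37671
n = -537 (n = -6*89 - 3 = -534 - 3 = -537)
M = -537
g + M = -37671 - 537 = -38208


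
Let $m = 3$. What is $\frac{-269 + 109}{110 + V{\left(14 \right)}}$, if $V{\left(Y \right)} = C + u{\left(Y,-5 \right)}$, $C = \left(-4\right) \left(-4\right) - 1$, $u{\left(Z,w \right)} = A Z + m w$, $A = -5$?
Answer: $-4$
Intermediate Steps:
$u{\left(Z,w \right)} = - 5 Z + 3 w$
$C = 15$ ($C = 16 - 1 = 15$)
$V{\left(Y \right)} = - 5 Y$ ($V{\left(Y \right)} = 15 - \left(15 + 5 Y\right) = - 5 Y$)
$\frac{-269 + 109}{110 + V{\left(14 \right)}} = \frac{-269 + 109}{110 - 70} = - \frac{160}{110 - 70} = - \frac{160}{40} = \left(-160\right) \frac{1}{40} = -4$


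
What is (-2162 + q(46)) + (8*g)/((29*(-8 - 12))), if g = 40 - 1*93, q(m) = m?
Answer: -306714/145 ≈ -2115.3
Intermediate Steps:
g = -53 (g = 40 - 93 = -53)
(-2162 + q(46)) + (8*g)/((29*(-8 - 12))) = (-2162 + 46) + (8*(-53))/((29*(-8 - 12))) = -2116 - 424/(29*(-20)) = -2116 - 424/(-580) = -2116 - 424*(-1/580) = -2116 + 106/145 = -306714/145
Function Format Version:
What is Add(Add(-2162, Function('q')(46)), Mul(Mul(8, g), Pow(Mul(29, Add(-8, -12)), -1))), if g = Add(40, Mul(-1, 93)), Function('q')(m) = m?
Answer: Rational(-306714, 145) ≈ -2115.3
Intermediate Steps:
g = -53 (g = Add(40, -93) = -53)
Add(Add(-2162, Function('q')(46)), Mul(Mul(8, g), Pow(Mul(29, Add(-8, -12)), -1))) = Add(Add(-2162, 46), Mul(Mul(8, -53), Pow(Mul(29, Add(-8, -12)), -1))) = Add(-2116, Mul(-424, Pow(Mul(29, -20), -1))) = Add(-2116, Mul(-424, Pow(-580, -1))) = Add(-2116, Mul(-424, Rational(-1, 580))) = Add(-2116, Rational(106, 145)) = Rational(-306714, 145)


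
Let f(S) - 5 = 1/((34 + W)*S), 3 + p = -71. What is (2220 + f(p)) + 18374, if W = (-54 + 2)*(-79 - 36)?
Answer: 9167296563/445036 ≈ 20599.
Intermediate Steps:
p = -74 (p = -3 - 71 = -74)
W = 5980 (W = -52*(-115) = 5980)
f(S) = 5 + 1/(6014*S) (f(S) = 5 + 1/((34 + 5980)*S) = 5 + 1/(6014*S))
(2220 + f(p)) + 18374 = (2220 + (5 + (1/6014)/(-74))) + 18374 = (2220 + (5 + (1/6014)*(-1/74))) + 18374 = (2220 + (5 - 1/445036)) + 18374 = (2220 + 2225179/445036) + 18374 = 990205099/445036 + 18374 = 9167296563/445036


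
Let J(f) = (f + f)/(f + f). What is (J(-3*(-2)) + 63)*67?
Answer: 4288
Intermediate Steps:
J(f) = 1 (J(f) = (2*f)/((2*f)) = (2*f)*(1/(2*f)) = 1)
(J(-3*(-2)) + 63)*67 = (1 + 63)*67 = 64*67 = 4288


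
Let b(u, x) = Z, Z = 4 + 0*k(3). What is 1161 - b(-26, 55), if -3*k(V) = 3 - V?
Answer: 1157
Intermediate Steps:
k(V) = -1 + V/3 (k(V) = -(3 - V)/3 = -1 + V/3)
Z = 4 (Z = 4 + 0*(-1 + (1/3)*3) = 4 + 0*(-1 + 1) = 4 + 0*0 = 4 + 0 = 4)
b(u, x) = 4
1161 - b(-26, 55) = 1161 - 1*4 = 1161 - 4 = 1157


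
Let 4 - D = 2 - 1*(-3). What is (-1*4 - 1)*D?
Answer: 5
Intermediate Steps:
D = -1 (D = 4 - (2 - 1*(-3)) = 4 - (2 + 3) = 4 - 1*5 = 4 - 5 = -1)
(-1*4 - 1)*D = (-1*4 - 1)*(-1) = (-4 - 1)*(-1) = -5*(-1) = 5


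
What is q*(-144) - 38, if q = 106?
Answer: -15302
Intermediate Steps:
q*(-144) - 38 = 106*(-144) - 38 = -15264 - 38 = -15302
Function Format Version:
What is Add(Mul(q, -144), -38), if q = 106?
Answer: -15302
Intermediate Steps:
Add(Mul(q, -144), -38) = Add(Mul(106, -144), -38) = Add(-15264, -38) = -15302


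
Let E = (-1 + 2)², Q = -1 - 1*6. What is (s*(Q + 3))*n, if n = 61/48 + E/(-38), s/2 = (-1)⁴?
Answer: -1135/114 ≈ -9.9561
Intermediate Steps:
Q = -7 (Q = -1 - 6 = -7)
E = 1 (E = 1² = 1)
s = 2 (s = 2*(-1)⁴ = 2*1 = 2)
n = 1135/912 (n = 61/48 + 1/(-38) = 61*(1/48) + 1*(-1/38) = 61/48 - 1/38 = 1135/912 ≈ 1.2445)
(s*(Q + 3))*n = (2*(-7 + 3))*(1135/912) = (2*(-4))*(1135/912) = -8*1135/912 = -1135/114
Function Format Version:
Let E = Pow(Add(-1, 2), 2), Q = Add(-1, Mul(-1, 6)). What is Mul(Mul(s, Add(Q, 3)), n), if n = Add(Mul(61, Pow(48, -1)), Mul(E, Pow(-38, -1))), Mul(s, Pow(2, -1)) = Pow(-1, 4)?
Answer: Rational(-1135, 114) ≈ -9.9561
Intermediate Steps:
Q = -7 (Q = Add(-1, -6) = -7)
E = 1 (E = Pow(1, 2) = 1)
s = 2 (s = Mul(2, Pow(-1, 4)) = Mul(2, 1) = 2)
n = Rational(1135, 912) (n = Add(Mul(61, Pow(48, -1)), Mul(1, Pow(-38, -1))) = Add(Mul(61, Rational(1, 48)), Mul(1, Rational(-1, 38))) = Add(Rational(61, 48), Rational(-1, 38)) = Rational(1135, 912) ≈ 1.2445)
Mul(Mul(s, Add(Q, 3)), n) = Mul(Mul(2, Add(-7, 3)), Rational(1135, 912)) = Mul(Mul(2, -4), Rational(1135, 912)) = Mul(-8, Rational(1135, 912)) = Rational(-1135, 114)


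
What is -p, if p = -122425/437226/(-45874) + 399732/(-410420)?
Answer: 2004374151512767/2057979833290020 ≈ 0.97395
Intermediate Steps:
p = -2004374151512767/2057979833290020 (p = -122425*1/437226*(-1/45874) + 399732*(-1/410420) = -122425/437226*(-1/45874) - 99933/102605 = 122425/20057305524 - 99933/102605 = -2004374151512767/2057979833290020 ≈ -0.97395)
-p = -1*(-2004374151512767/2057979833290020) = 2004374151512767/2057979833290020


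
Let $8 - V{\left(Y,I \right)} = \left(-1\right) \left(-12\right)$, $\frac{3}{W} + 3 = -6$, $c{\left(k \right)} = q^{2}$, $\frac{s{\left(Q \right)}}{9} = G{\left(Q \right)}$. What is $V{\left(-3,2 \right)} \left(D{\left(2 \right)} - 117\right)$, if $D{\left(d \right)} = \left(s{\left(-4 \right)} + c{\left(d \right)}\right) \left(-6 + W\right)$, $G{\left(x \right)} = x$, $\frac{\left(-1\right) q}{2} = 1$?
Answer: $- \frac{1028}{3} \approx -342.67$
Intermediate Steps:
$q = -2$ ($q = \left(-2\right) 1 = -2$)
$s{\left(Q \right)} = 9 Q$
$c{\left(k \right)} = 4$ ($c{\left(k \right)} = \left(-2\right)^{2} = 4$)
$W = - \frac{1}{3}$ ($W = \frac{3}{-3 - 6} = \frac{3}{-9} = 3 \left(- \frac{1}{9}\right) = - \frac{1}{3} \approx -0.33333$)
$V{\left(Y,I \right)} = -4$ ($V{\left(Y,I \right)} = 8 - \left(-1\right) \left(-12\right) = 8 - 12 = -4$)
$D{\left(d \right)} = \frac{608}{3}$ ($D{\left(d \right)} = \left(9 \left(-4\right) + 4\right) \left(-6 - \frac{1}{3}\right) = \left(-36 + 4\right) \left(- \frac{19}{3}\right) = \left(-32\right) \left(- \frac{19}{3}\right) = \frac{608}{3}$)
$V{\left(-3,2 \right)} \left(D{\left(2 \right)} - 117\right) = - 4 \left(\frac{608}{3} - 117\right) = \left(-4\right) \frac{257}{3} = - \frac{1028}{3}$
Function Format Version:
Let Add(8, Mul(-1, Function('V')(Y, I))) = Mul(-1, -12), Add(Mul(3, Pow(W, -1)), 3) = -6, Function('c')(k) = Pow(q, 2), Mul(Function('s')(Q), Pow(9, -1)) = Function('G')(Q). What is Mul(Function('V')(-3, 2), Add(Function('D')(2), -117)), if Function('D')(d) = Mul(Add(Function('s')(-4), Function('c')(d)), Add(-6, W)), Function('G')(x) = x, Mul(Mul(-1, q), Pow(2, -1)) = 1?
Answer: Rational(-1028, 3) ≈ -342.67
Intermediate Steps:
q = -2 (q = Mul(-2, 1) = -2)
Function('s')(Q) = Mul(9, Q)
Function('c')(k) = 4 (Function('c')(k) = Pow(-2, 2) = 4)
W = Rational(-1, 3) (W = Mul(3, Pow(Add(-3, -6), -1)) = Mul(3, Pow(-9, -1)) = Mul(3, Rational(-1, 9)) = Rational(-1, 3) ≈ -0.33333)
Function('V')(Y, I) = -4 (Function('V')(Y, I) = Add(8, Mul(-1, Mul(-1, -12))) = Add(8, Mul(-1, 12)) = Add(8, -12) = -4)
Function('D')(d) = Rational(608, 3) (Function('D')(d) = Mul(Add(Mul(9, -4), 4), Add(-6, Rational(-1, 3))) = Mul(Add(-36, 4), Rational(-19, 3)) = Mul(-32, Rational(-19, 3)) = Rational(608, 3))
Mul(Function('V')(-3, 2), Add(Function('D')(2), -117)) = Mul(-4, Add(Rational(608, 3), -117)) = Mul(-4, Rational(257, 3)) = Rational(-1028, 3)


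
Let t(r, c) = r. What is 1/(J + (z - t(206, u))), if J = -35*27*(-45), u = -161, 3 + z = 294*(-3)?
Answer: 1/41434 ≈ 2.4135e-5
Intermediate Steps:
z = -885 (z = -3 + 294*(-3) = -3 - 882 = -885)
J = 42525 (J = -945*(-45) = 42525)
1/(J + (z - t(206, u))) = 1/(42525 + (-885 - 1*206)) = 1/(42525 + (-885 - 206)) = 1/(42525 - 1091) = 1/41434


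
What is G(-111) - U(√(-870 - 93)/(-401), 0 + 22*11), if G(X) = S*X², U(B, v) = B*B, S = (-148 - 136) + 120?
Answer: -324921574881/160801 ≈ -2.0206e+6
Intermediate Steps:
S = -164 (S = -284 + 120 = -164)
U(B, v) = B²
G(X) = -164*X²
G(-111) - U(√(-870 - 93)/(-401), 0 + 22*11) = -164*(-111)² - (√(-870 - 93)/(-401))² = -164*12321 - (√(-963)*(-1/401))² = -2020644 - ((3*I*√107)*(-1/401))² = -2020644 - (-3*I*√107/401)² = -2020644 - 1*(-963/160801) = -2020644 + 963/160801 = -324921574881/160801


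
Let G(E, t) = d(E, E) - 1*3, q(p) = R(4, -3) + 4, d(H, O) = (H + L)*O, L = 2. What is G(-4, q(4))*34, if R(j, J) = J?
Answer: 170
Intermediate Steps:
d(H, O) = O*(2 + H) (d(H, O) = (H + 2)*O = (2 + H)*O = O*(2 + H))
q(p) = 1 (q(p) = -3 + 4 = 1)
G(E, t) = -3 + E*(2 + E) (G(E, t) = E*(2 + E) - 1*3 = E*(2 + E) - 3 = -3 + E*(2 + E))
G(-4, q(4))*34 = (-3 - 4*(2 - 4))*34 = (-3 - 4*(-2))*34 = (-3 + 8)*34 = 5*34 = 170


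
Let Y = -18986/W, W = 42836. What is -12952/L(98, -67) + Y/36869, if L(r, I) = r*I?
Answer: 730544080239/370350653498 ≈ 1.9726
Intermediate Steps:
Y = -9493/21418 (Y = -18986/42836 = -18986*1/42836 = -9493/21418 ≈ -0.44323)
L(r, I) = I*r
-12952/L(98, -67) + Y/36869 = -12952/((-67*98)) - 9493/21418/36869 = -12952/(-6566) - 9493/21418*1/36869 = -12952*(-1/6566) - 9493/789660242 = 6476/3283 - 9493/789660242 = 730544080239/370350653498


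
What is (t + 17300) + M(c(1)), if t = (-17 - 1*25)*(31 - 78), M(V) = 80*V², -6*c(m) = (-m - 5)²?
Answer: 22154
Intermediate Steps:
c(m) = -(-5 - m)²/6 (c(m) = -(-m - 5)²/6 = -(-5 - m)²/6)
t = 1974 (t = (-17 - 25)*(-47) = -42*(-47) = 1974)
(t + 17300) + M(c(1)) = (1974 + 17300) + 80*(-(5 + 1)²/6)² = 19274 + 80*(-⅙*6²)² = 19274 + 80*(-⅙*36)² = 19274 + 80*(-6)² = 19274 + 80*36 = 19274 + 2880 = 22154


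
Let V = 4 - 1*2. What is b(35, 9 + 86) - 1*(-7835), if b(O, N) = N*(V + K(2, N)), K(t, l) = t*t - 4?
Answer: 8025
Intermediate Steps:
V = 2 (V = 4 - 2 = 2)
K(t, l) = -4 + t**2 (K(t, l) = t**2 - 4 = -4 + t**2)
b(O, N) = 2*N (b(O, N) = N*(2 + (-4 + 2**2)) = N*(2 + (-4 + 4)) = N*(2 + 0) = N*2 = 2*N)
b(35, 9 + 86) - 1*(-7835) = 2*(9 + 86) - 1*(-7835) = 2*95 + 7835 = 190 + 7835 = 8025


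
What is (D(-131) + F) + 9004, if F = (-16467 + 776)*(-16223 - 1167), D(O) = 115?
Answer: 272875609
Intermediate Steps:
F = 272866490 (F = -15691*(-17390) = 272866490)
(D(-131) + F) + 9004 = (115 + 272866490) + 9004 = 272866605 + 9004 = 272875609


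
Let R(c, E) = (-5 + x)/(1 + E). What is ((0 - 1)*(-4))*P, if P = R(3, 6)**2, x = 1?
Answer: 64/49 ≈ 1.3061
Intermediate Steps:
R(c, E) = -4/(1 + E) (R(c, E) = (-5 + 1)/(1 + E) = -4/(1 + E))
P = 16/49 (P = (-4/(1 + 6))**2 = (-4/7)**2 = 16/49 ≈ 0.32653)
((0 - 1)*(-4))*P = ((0 - 1)*(-4))*(16/49) = -1*(-4)*(16/49) = 4*(16/49) = 64/49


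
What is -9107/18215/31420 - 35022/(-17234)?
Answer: 10021734743281/4931640940100 ≈ 2.0321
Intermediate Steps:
-9107/18215/31420 - 35022/(-17234) = -9107*1/18215*(1/31420) - 35022*(-1/17234) = -9107/18215*1/31420 + 17511/8617 = -9107/572315300 + 17511/8617 = 10021734743281/4931640940100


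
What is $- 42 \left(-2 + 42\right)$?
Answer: $-1680$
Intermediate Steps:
$- 42 \left(-2 + 42\right) = \left(-42\right) 40 = -1680$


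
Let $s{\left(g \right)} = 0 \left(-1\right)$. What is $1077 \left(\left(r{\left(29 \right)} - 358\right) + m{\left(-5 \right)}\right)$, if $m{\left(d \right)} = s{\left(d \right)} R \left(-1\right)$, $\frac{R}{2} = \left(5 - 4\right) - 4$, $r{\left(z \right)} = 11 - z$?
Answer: $-404952$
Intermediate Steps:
$s{\left(g \right)} = 0$
$R = -6$ ($R = 2 \left(\left(5 - 4\right) - 4\right) = 2 \left(1 - 4\right) = 2 \left(-3\right) = -6$)
$m{\left(d \right)} = 0$ ($m{\left(d \right)} = 0 \left(-6\right) \left(-1\right) = 0 \left(-1\right) = 0$)
$1077 \left(\left(r{\left(29 \right)} - 358\right) + m{\left(-5 \right)}\right) = 1077 \left(\left(\left(11 - 29\right) - 358\right) + 0\right) = 1077 \left(\left(-18 - 358\right) + 0\right) = 1077 \left(-376 + 0\right) = 1077 \left(-376\right) = -404952$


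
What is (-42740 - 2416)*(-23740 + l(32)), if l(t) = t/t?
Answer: 1071958284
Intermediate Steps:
l(t) = 1
(-42740 - 2416)*(-23740 + l(32)) = (-42740 - 2416)*(-23740 + 1) = -45156*(-23739) = 1071958284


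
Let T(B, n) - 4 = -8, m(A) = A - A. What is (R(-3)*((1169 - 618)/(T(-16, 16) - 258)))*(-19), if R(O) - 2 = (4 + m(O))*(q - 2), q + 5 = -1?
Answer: -157035/131 ≈ -1198.7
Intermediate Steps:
q = -6 (q = -5 - 1 = -6)
m(A) = 0
T(B, n) = -4 (T(B, n) = 4 - 8 = -4)
R(O) = -30 (R(O) = 2 + (4 + 0)*(-6 - 2) = 2 + 4*(-8) = 2 - 32 = -30)
(R(-3)*((1169 - 618)/(T(-16, 16) - 258)))*(-19) = -30*(1169 - 618)/(-4 - 258)*(-19) = -16530/(-262)*(-19) = -16530*(-1)/262*(-19) = -30*(-551/262)*(-19) = (8265/131)*(-19) = -157035/131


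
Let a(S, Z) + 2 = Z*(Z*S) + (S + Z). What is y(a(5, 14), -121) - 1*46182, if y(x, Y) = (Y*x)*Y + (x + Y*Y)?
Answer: 14566533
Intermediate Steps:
a(S, Z) = -2 + S + Z + S*Z**2 (a(S, Z) = -2 + (Z*(Z*S) + (S + Z)) = -2 + (Z*(S*Z) + (S + Z)) = -2 + (S*Z**2 + (S + Z)) = -2 + (S + Z + S*Z**2) = -2 + S + Z + S*Z**2)
y(x, Y) = x + Y**2 + x*Y**2 (y(x, Y) = x*Y**2 + (x + Y**2) = x + Y**2 + x*Y**2)
y(a(5, 14), -121) - 1*46182 = ((-2 + 5 + 14 + 5*14**2) + (-121)**2 + (-2 + 5 + 14 + 5*14**2)*(-121)**2) - 1*46182 = ((-2 + 5 + 14 + 5*196) + 14641 + (-2 + 5 + 14 + 5*196)*14641) - 46182 = ((-2 + 5 + 14 + 980) + 14641 + (-2 + 5 + 14 + 980)*14641) - 46182 = (997 + 14641 + 997*14641) - 46182 = (997 + 14641 + 14597077) - 46182 = 14612715 - 46182 = 14566533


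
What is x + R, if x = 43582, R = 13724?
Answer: 57306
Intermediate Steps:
x + R = 43582 + 13724 = 57306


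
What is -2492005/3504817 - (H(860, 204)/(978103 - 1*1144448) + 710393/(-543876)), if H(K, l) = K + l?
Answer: 10038906513781007/16688657122808460 ≈ 0.60154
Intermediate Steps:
-2492005/3504817 - (H(860, 204)/(978103 - 1*1144448) + 710393/(-543876)) = -2492005/3504817 - ((860 + 204)/(978103 - 1*1144448) + 710393/(-543876)) = -2492005*1/3504817 - (1064/(978103 - 1144448) + 710393*(-1/543876)) = -2492005/3504817 - (1064/(-166345) - 710393/543876) = -2492005/3504817 - (1064*(-1/166345) - 710393/543876) = -2492005/3504817 - (-56/8755 - 710393/543876) = -2492005/3504817 - 1*(-6249947771/4761634380) = -2492005/3504817 + 6249947771/4761634380 = 10038906513781007/16688657122808460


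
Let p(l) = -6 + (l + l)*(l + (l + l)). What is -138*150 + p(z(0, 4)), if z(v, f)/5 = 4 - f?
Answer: -20706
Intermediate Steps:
z(v, f) = 20 - 5*f (z(v, f) = 5*(4 - f) = 20 - 5*f)
p(l) = -6 + 6*l² (p(l) = -6 + (2*l)*(l + 2*l) = -6 + (2*l)*(3*l) = -6 + 6*l²)
-138*150 + p(z(0, 4)) = -138*150 + (-6 + 6*(20 - 5*4)²) = -20700 + (-6 + 6*(20 - 20)²) = -20700 + (-6 + 6*0²) = -20700 + (-6 + 6*0) = -20700 + (-6 + 0) = -20700 - 6 = -20706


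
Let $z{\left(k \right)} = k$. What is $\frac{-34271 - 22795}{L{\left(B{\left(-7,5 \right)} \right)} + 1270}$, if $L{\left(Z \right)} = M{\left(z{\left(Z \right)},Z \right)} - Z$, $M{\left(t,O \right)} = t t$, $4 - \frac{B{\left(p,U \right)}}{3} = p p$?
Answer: $- \frac{28533}{9815} \approx -2.9071$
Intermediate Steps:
$B{\left(p,U \right)} = 12 - 3 p^{2}$ ($B{\left(p,U \right)} = 12 - 3 p p = 12 - 3 p^{2}$)
$M{\left(t,O \right)} = t^{2}$
$L{\left(Z \right)} = Z^{2} - Z$
$\frac{-34271 - 22795}{L{\left(B{\left(-7,5 \right)} \right)} + 1270} = \frac{-34271 - 22795}{\left(12 - 3 \left(-7\right)^{2}\right) \left(-1 + \left(12 - 3 \left(-7\right)^{2}\right)\right) + 1270} = - \frac{57066}{\left(12 - 147\right) \left(-1 + \left(12 - 147\right)\right) + 1270} = - \frac{57066}{- 135 \left(-1 - 135\right) + 1270} = - \frac{57066}{\left(-135\right) \left(-136\right) + 1270} = - \frac{57066}{18360 + 1270} = - \frac{57066}{19630} = \left(-57066\right) \frac{1}{19630} = - \frac{28533}{9815}$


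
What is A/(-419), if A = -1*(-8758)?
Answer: -8758/419 ≈ -20.902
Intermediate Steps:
A = 8758
A/(-419) = 8758/(-419) = 8758*(-1/419) = -8758/419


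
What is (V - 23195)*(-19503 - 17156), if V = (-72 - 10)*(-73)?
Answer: 630864731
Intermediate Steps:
V = 5986 (V = -82*(-73) = 5986)
(V - 23195)*(-19503 - 17156) = (5986 - 23195)*(-19503 - 17156) = -17209*(-36659) = 630864731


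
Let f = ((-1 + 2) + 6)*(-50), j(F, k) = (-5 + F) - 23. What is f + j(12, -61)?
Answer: -366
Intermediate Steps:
j(F, k) = -28 + F
f = -350 (f = (1 + 6)*(-50) = 7*(-50) = -350)
f + j(12, -61) = -350 + (-28 + 12) = -350 - 16 = -366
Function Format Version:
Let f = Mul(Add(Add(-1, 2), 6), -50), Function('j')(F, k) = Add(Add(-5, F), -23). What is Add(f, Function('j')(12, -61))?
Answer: -366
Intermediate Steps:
Function('j')(F, k) = Add(-28, F)
f = -350 (f = Mul(Add(1, 6), -50) = Mul(7, -50) = -350)
Add(f, Function('j')(12, -61)) = Add(-350, Add(-28, 12)) = Add(-350, -16) = -366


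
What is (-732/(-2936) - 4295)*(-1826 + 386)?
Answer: 2269689840/367 ≈ 6.1844e+6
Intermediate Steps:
(-732/(-2936) - 4295)*(-1826 + 386) = (-732*(-1/2936) - 4295)*(-1440) = (183/734 - 4295)*(-1440) = -3152347/734*(-1440) = 2269689840/367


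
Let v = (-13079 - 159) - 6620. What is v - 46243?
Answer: -66101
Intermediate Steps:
v = -19858 (v = -13238 - 6620 = -19858)
v - 46243 = -19858 - 46243 = -66101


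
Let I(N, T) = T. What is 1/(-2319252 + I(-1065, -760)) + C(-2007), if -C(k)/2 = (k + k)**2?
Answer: -74760976132705/2320012 ≈ -3.2224e+7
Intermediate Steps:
C(k) = -8*k**2 (C(k) = -2*(k + k)**2 = -2*4*k**2 = -8*k**2)
1/(-2319252 + I(-1065, -760)) + C(-2007) = 1/(-2319252 - 760) - 8*(-2007)**2 = 1/(-2320012) - 8*4028049 = -1/2320012 - 32224392 = -74760976132705/2320012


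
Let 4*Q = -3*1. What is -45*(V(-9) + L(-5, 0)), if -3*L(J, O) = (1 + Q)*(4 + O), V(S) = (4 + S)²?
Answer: -1110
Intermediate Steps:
Q = -¾ (Q = (-3*1)/4 = (¼)*(-3) = -¾ ≈ -0.75000)
L(J, O) = -⅓ - O/12 (L(J, O) = -(1 - ¾)*(4 + O)/3 = -(4 + O)/12 = -(1 + O/4)/3 = -⅓ - O/12)
-45*(V(-9) + L(-5, 0)) = -45*((4 - 9)² + (-⅓ - 1/12*0)) = -45*((-5)² + (-⅓ + 0)) = -45*(25 - ⅓) = -45*74/3 = -1110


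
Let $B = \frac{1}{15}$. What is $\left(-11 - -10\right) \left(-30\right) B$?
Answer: $2$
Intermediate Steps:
$B = \frac{1}{15} \approx 0.066667$
$\left(-11 - -10\right) \left(-30\right) B = \left(-11 - -10\right) \left(-30\right) \frac{1}{15} = \left(-11 + 10\right) \left(-30\right) \frac{1}{15} = \left(-1\right) \left(-30\right) \frac{1}{15} = 30 \cdot \frac{1}{15} = 2$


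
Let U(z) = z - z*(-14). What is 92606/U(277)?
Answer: 92606/4155 ≈ 22.288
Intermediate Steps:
U(z) = 15*z (U(z) = z - (-14)*z = z + 14*z = 15*z)
92606/U(277) = 92606/((15*277)) = 92606/4155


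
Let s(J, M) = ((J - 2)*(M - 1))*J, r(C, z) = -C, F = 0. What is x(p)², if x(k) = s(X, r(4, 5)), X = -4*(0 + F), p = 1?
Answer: 0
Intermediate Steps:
X = 0 (X = -4*(0 + 0) = -4*0 = 0)
s(J, M) = J*(-1 + M)*(-2 + J) (s(J, M) = ((-2 + J)*(-1 + M))*J = ((-1 + M)*(-2 + J))*J = J*(-1 + M)*(-2 + J))
x(k) = 0 (x(k) = 0*(2 - 1*0 - (-2)*4 + 0*(-1*4)) = 0*(2 + 0 - 2*(-4) + 0*(-4)) = 0*(2 + 0 + 8 + 0) = 0*10 = 0)
x(p)² = 0² = 0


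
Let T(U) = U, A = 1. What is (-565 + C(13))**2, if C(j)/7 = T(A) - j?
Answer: 421201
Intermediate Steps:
C(j) = 7 - 7*j (C(j) = 7*(1 - j) = 7 - 7*j)
(-565 + C(13))**2 = (-565 + (7 - 7*13))**2 = (-565 + (7 - 91))**2 = (-565 - 84)**2 = (-649)**2 = 421201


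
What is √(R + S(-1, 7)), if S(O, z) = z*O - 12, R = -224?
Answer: 9*I*√3 ≈ 15.588*I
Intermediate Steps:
S(O, z) = -12 + O*z (S(O, z) = O*z - 12 = -12 + O*z)
√(R + S(-1, 7)) = √(-224 + (-12 - 1*7)) = √(-224 + (-12 - 7)) = √(-224 - 19) = √(-243) = 9*I*√3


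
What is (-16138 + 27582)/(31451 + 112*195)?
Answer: 11444/53291 ≈ 0.21475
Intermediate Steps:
(-16138 + 27582)/(31451 + 112*195) = 11444/(31451 + 21840) = 11444/53291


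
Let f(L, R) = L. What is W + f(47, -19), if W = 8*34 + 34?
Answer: 353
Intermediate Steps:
W = 306 (W = 272 + 34 = 306)
W + f(47, -19) = 306 + 47 = 353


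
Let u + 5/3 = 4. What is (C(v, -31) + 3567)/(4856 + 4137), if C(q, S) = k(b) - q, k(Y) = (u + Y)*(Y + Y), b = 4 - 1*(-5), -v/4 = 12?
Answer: 3819/8993 ≈ 0.42466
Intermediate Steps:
v = -48 (v = -4*12 = -48)
u = 7/3 (u = -5/3 + 4 = 7/3 ≈ 2.3333)
b = 9 (b = 4 + 5 = 9)
k(Y) = 2*Y*(7/3 + Y) (k(Y) = (7/3 + Y)*(Y + Y) = (7/3 + Y)*(2*Y) = 2*Y*(7/3 + Y))
C(q, S) = 204 - q (C(q, S) = (2/3)*9*(7 + 3*9) - q = (2/3)*9*(7 + 27) - q = (2/3)*9*34 - q = 204 - q)
(C(v, -31) + 3567)/(4856 + 4137) = ((204 - 1*(-48)) + 3567)/(4856 + 4137) = ((204 + 48) + 3567)/8993 = (252 + 3567)*(1/8993) = 3819*(1/8993) = 3819/8993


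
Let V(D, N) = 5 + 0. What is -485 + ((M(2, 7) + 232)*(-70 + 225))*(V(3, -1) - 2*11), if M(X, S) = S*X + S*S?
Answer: -777810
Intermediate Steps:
M(X, S) = S² + S*X (M(X, S) = S*X + S² = S² + S*X)
V(D, N) = 5
-485 + ((M(2, 7) + 232)*(-70 + 225))*(V(3, -1) - 2*11) = -485 + ((7*(7 + 2) + 232)*(-70 + 225))*(5 - 2*11) = -485 + ((7*9 + 232)*155)*(5 - 22) = -485 + ((63 + 232)*155)*(-17) = -485 + (295*155)*(-17) = -485 + 45725*(-17) = -485 - 777325 = -777810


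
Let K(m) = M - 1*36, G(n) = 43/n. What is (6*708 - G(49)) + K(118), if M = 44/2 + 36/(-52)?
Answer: 2696058/637 ≈ 4232.4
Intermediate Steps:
M = 277/13 (M = 44*(½) + 36*(-1/52) = 22 - 9/13 = 277/13 ≈ 21.308)
K(m) = -191/13 (K(m) = 277/13 - 1*36 = 277/13 - 36 = -191/13)
(6*708 - G(49)) + K(118) = (6*708 - 43/49) - 191/13 = (4248 - 43/49) - 191/13 = 208109/49 - 191/13 = 2696058/637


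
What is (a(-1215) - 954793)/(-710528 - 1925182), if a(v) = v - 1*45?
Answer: 136579/376530 ≈ 0.36273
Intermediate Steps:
a(v) = -45 + v (a(v) = v - 45 = -45 + v)
(a(-1215) - 954793)/(-710528 - 1925182) = ((-45 - 1215) - 954793)/(-710528 - 1925182) = (-1260 - 954793)/(-2635710) = -956053*(-1/2635710) = 136579/376530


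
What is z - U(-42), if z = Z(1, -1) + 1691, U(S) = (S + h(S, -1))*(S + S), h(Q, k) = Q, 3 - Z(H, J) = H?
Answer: -5363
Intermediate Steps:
Z(H, J) = 3 - H
U(S) = 4*S² (U(S) = (S + S)*(S + S) = (2*S)*(2*S) = 4*S²)
z = 1693 (z = (3 - 1*1) + 1691 = (3 - 1) + 1691 = 2 + 1691 = 1693)
z - U(-42) = 1693 - 4*(-42)² = 1693 - 4*1764 = 1693 - 1*7056 = 1693 - 7056 = -5363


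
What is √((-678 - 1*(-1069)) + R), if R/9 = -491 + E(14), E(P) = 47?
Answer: I*√3605 ≈ 60.042*I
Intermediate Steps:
R = -3996 (R = 9*(-491 + 47) = 9*(-444) = -3996)
√((-678 - 1*(-1069)) + R) = √((-678 - 1*(-1069)) - 3996) = √((-678 + 1069) - 3996) = √(391 - 3996) = √(-3605) = I*√3605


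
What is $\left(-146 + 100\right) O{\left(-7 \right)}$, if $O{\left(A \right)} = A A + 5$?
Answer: $-2484$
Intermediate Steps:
$O{\left(A \right)} = 5 + A^{2}$ ($O{\left(A \right)} = A^{2} + 5 = 5 + A^{2}$)
$\left(-146 + 100\right) O{\left(-7 \right)} = \left(-146 + 100\right) \left(5 + \left(-7\right)^{2}\right) = - 46 \left(5 + 49\right) = \left(-46\right) 54 = -2484$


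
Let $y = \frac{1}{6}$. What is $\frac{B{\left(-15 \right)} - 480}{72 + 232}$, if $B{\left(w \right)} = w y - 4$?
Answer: $- \frac{973}{608} \approx -1.6003$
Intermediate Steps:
$y = \frac{1}{6} \approx 0.16667$
$B{\left(w \right)} = -4 + \frac{w}{6}$ ($B{\left(w \right)} = w \frac{1}{6} - 4 = \frac{w}{6} - 4 = -4 + \frac{w}{6}$)
$\frac{B{\left(-15 \right)} - 480}{72 + 232} = \frac{\left(-4 + \frac{1}{6} \left(-15\right)\right) - 480}{72 + 232} = \frac{\left(-4 - \frac{5}{2}\right) - 480}{304} = \left(- \frac{13}{2} - 480\right) \frac{1}{304} = \left(- \frac{973}{2}\right) \frac{1}{304} = - \frac{973}{608}$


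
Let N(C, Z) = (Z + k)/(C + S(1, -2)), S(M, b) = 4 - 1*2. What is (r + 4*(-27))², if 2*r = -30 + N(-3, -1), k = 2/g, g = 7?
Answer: 2948089/196 ≈ 15041.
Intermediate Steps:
S(M, b) = 2 (S(M, b) = 4 - 2 = 2)
k = 2/7 ≈ 0.28571
N(C, Z) = (2/7 + Z)/(2 + C) (N(C, Z) = (Z + 2/7)/(C + 2) = (2/7 + Z)/(2 + C))
r = -205/14 (r = (-30 + (2/7 - 1)/(2 - 3))/2 = (-30 - 5/7/(-1))/2 = (-30 - 1*(-5/7))/2 = (-30 + 5/7)/2 = (½)*(-205/7) = -205/14 ≈ -14.643)
(r + 4*(-27))² = (-205/14 + 4*(-27))² = (-205/14 - 108)² = (-1717/14)² = 2948089/196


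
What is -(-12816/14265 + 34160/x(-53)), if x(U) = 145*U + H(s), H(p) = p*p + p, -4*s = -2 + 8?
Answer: 37191984/6959735 ≈ 5.3439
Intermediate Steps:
s = -3/2 (s = -(-2 + 8)/4 = -1/4*6 = -3/2 ≈ -1.5000)
H(p) = p + p**2 (H(p) = p**2 + p = p + p**2)
x(U) = 3/4 + 145*U (x(U) = 145*U - 3*(1 - 3/2)/2 = 145*U - 3/2*(-1/2) = 145*U + 3/4 = 3/4 + 145*U)
-(-12816/14265 + 34160/x(-53)) = -(-12816/14265 + 34160/(3/4 + 145*(-53))) = -(-12816*1/14265 + 34160/(3/4 - 7685)) = -(-1424/1585 + 34160/(-30737/4)) = -(-1424/1585 + 34160*(-4/30737)) = -(-1424/1585 - 19520/4391) = -1*(-37191984/6959735) = 37191984/6959735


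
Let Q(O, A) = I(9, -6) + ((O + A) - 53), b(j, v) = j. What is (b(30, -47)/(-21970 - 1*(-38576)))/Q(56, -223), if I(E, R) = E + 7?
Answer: -5/564604 ≈ -8.8558e-6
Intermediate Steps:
I(E, R) = 7 + E
Q(O, A) = -37 + A + O (Q(O, A) = (7 + 9) + ((O + A) - 53) = 16 + ((A + O) - 53) = 16 + (-53 + A + O) = -37 + A + O)
(b(30, -47)/(-21970 - 1*(-38576)))/Q(56, -223) = (30/(-21970 - 1*(-38576)))/(-37 - 223 + 56) = (30/(-21970 + 38576))/(-204) = (30/16606)*(-1/204) = (30*(1/16606))*(-1/204) = (15/8303)*(-1/204) = -5/564604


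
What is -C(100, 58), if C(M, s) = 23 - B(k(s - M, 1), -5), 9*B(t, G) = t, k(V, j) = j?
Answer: -206/9 ≈ -22.889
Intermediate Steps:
B(t, G) = t/9
C(M, s) = 206/9 (C(M, s) = 23 - 1/9 = 23 - 1*⅑ = 23 - ⅑ = 206/9)
-C(100, 58) = -1*206/9 = -206/9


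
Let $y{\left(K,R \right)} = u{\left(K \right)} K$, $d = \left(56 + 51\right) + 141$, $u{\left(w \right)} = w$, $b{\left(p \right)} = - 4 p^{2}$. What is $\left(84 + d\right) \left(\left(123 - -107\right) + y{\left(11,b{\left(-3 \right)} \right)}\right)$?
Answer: $116532$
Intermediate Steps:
$d = 248$ ($d = 107 + 141 = 248$)
$y{\left(K,R \right)} = K^{2}$ ($y{\left(K,R \right)} = K K = K^{2}$)
$\left(84 + d\right) \left(\left(123 - -107\right) + y{\left(11,b{\left(-3 \right)} \right)}\right) = \left(84 + 248\right) \left(\left(123 - -107\right) + 11^{2}\right) = 332 \left(\left(123 + 107\right) + 121\right) = 332 \left(230 + 121\right) = 332 \cdot 351 = 116532$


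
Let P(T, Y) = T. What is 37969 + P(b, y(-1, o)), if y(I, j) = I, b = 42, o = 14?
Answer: 38011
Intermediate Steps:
37969 + P(b, y(-1, o)) = 37969 + 42 = 38011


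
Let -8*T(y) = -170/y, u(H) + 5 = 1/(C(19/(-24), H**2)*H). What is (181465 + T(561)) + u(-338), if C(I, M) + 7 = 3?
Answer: 8096021083/44616 ≈ 1.8146e+5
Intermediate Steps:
C(I, M) = -4 (C(I, M) = -7 + 3 = -4)
u(H) = -5 - 1/(4*H) (u(H) = -5 + 1/(-4*H) = -5 - 1/(4*H))
T(y) = 85/(4*y) (T(y) = -(-85)/(4*y) = 85/(4*y))
(181465 + T(561)) + u(-338) = (181465 + (85/4)/561) + (-5 - 1/4/(-338)) = (181465 + (85/4)*(1/561)) + (-5 - 1/4*(-1/338)) = (181465 + 5/132) + (-5 + 1/1352) = 23953385/132 - 6759/1352 = 8096021083/44616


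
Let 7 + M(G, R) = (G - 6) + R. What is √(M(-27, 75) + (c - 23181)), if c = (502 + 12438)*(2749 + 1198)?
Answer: √51051034 ≈ 7145.0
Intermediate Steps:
M(G, R) = -13 + G + R (M(G, R) = -7 + ((G - 6) + R) = -7 + ((-6 + G) + R) = -7 + (-6 + G + R) = -13 + G + R)
c = 51074180 (c = 12940*3947 = 51074180)
√(M(-27, 75) + (c - 23181)) = √((-13 - 27 + 75) + (51074180 - 23181)) = √(35 + 51050999) = √51051034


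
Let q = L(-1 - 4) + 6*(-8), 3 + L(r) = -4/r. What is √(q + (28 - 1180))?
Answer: I*√30055/5 ≈ 34.673*I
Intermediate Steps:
L(r) = -3 - 4/r
q = -251/5 (q = (-3 - 4/(-1 - 4)) + 6*(-8) = (-3 - 4/(-5)) - 48 = (-3 - 4*(-⅕)) - 48 = (-3 + ⅘) - 48 = -11/5 - 48 = -251/5 ≈ -50.200)
√(q + (28 - 1180)) = √(-251/5 + (28 - 1180)) = √(-251/5 - 1152) = √(-6011/5) = I*√30055/5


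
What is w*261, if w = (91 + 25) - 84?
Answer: 8352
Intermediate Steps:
w = 32 (w = 116 - 84 = 32)
w*261 = 32*261 = 8352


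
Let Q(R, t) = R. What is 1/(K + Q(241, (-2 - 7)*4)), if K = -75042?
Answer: -1/74801 ≈ -1.3369e-5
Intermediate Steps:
1/(K + Q(241, (-2 - 7)*4)) = 1/(-75042 + 241) = 1/(-74801) = -1/74801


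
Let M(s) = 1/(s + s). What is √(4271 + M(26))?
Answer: 3*√320801/26 ≈ 65.353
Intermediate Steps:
M(s) = 1/(2*s)
√(4271 + M(26)) = √(4271 + (½)/26) = √(4271 + (½)*(1/26)) = √(4271 + 1/52) = √(222093/52) = 3*√320801/26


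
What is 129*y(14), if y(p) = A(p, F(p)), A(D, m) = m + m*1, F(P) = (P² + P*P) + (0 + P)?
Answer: 104748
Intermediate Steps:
F(P) = P + 2*P² (F(P) = (P² + P²) + P = 2*P² + P = P + 2*P²)
A(D, m) = 2*m (A(D, m) = m + m = 2*m)
y(p) = 2*p*(1 + 2*p) (y(p) = 2*(p*(1 + 2*p)) = 2*p*(1 + 2*p))
129*y(14) = 129*(2*14*(1 + 2*14)) = 129*(2*14*(1 + 28)) = 129*(2*14*29) = 129*812 = 104748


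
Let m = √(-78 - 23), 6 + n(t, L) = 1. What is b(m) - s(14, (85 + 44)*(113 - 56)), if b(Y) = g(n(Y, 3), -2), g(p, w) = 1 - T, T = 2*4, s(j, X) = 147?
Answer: -154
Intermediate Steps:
n(t, L) = -5 (n(t, L) = -6 + 1 = -5)
m = I*√101 (m = √(-101) = I*√101 ≈ 10.05*I)
T = 8
g(p, w) = -7 (g(p, w) = 1 - 1*8 = 1 - 8 = -7)
b(Y) = -7
b(m) - s(14, (85 + 44)*(113 - 56)) = -7 - 1*147 = -7 - 147 = -154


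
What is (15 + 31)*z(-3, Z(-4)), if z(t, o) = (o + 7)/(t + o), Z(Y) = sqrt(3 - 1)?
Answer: -1058/7 - 460*sqrt(2)/7 ≈ -244.08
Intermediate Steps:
Z(Y) = sqrt(2)
z(t, o) = (7 + o)/(o + t)
(15 + 31)*z(-3, Z(-4)) = (15 + 31)*((7 + sqrt(2))/(sqrt(2) - 3)) = 46*((7 + sqrt(2))/(-3 + sqrt(2))) = 46*(7 + sqrt(2))/(-3 + sqrt(2))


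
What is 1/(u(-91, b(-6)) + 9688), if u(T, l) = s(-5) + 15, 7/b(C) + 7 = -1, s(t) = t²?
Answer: 1/9728 ≈ 0.00010280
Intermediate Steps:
b(C) = -7/8 (b(C) = 7/(-7 - 1) = 7/(-8) = 7*(-⅛) = -7/8)
u(T, l) = 40 (u(T, l) = (-5)² + 15 = 25 + 15 = 40)
1/(u(-91, b(-6)) + 9688) = 1/(40 + 9688) = 1/9728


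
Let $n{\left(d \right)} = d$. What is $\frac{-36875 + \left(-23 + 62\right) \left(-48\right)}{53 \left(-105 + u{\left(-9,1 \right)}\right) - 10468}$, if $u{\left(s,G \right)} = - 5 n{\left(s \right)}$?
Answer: $\frac{38747}{13648} \approx 2.839$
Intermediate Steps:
$u{\left(s,G \right)} = - 5 s$
$\frac{-36875 + \left(-23 + 62\right) \left(-48\right)}{53 \left(-105 + u{\left(-9,1 \right)}\right) - 10468} = \frac{-36875 + \left(-23 + 62\right) \left(-48\right)}{53 \left(-105 - -45\right) - 10468} = \frac{-36875 + 39 \left(-48\right)}{53 \left(-105 + 45\right) - 10468} = \frac{-36875 - 1872}{53 \left(-60\right) - 10468} = - \frac{38747}{-3180 - 10468} = - \frac{38747}{-13648} = \left(-38747\right) \left(- \frac{1}{13648}\right) = \frac{38747}{13648}$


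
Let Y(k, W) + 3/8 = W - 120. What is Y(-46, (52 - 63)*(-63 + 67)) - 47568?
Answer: -381859/8 ≈ -47732.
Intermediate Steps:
Y(k, W) = -963/8 + W (Y(k, W) = -3/8 + (W - 120) = -3/8 + (-120 + W) = -963/8 + W)
Y(-46, (52 - 63)*(-63 + 67)) - 47568 = (-963/8 + (52 - 63)*(-63 + 67)) - 47568 = (-963/8 - 11*4) - 47568 = (-963/8 - 44) - 47568 = -1315/8 - 47568 = -381859/8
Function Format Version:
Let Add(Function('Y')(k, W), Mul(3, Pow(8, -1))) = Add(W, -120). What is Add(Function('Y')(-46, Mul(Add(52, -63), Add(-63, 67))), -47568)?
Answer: Rational(-381859, 8) ≈ -47732.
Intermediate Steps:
Function('Y')(k, W) = Add(Rational(-963, 8), W) (Function('Y')(k, W) = Add(Rational(-3, 8), Add(W, -120)) = Add(Rational(-3, 8), Add(-120, W)) = Add(Rational(-963, 8), W))
Add(Function('Y')(-46, Mul(Add(52, -63), Add(-63, 67))), -47568) = Add(Add(Rational(-963, 8), Mul(Add(52, -63), Add(-63, 67))), -47568) = Add(Add(Rational(-963, 8), Mul(-11, 4)), -47568) = Add(Add(Rational(-963, 8), -44), -47568) = Add(Rational(-1315, 8), -47568) = Rational(-381859, 8)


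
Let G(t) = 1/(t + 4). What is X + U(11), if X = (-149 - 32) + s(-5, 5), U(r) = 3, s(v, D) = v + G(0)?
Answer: -731/4 ≈ -182.75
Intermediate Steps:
G(t) = 1/(4 + t)
s(v, D) = 1/4 + v (s(v, D) = v + 1/(4 + 0) = v + 1/4 = 1/4 + v)
X = -743/4 (X = (-149 - 32) + (1/4 - 5) = -181 - 19/4 = -743/4 ≈ -185.75)
X + U(11) = -743/4 + 3 = -731/4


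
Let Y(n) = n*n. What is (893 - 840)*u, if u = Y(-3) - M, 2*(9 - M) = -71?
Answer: -3763/2 ≈ -1881.5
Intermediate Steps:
Y(n) = n**2
M = 89/2 (M = 9 - 1/2*(-71) = 9 + 71/2 = 89/2 ≈ 44.500)
u = -71/2 (u = (-3)**2 - 1*89/2 = 9 - 89/2 = -71/2 ≈ -35.500)
(893 - 840)*u = (893 - 840)*(-71/2) = 53*(-71/2) = -3763/2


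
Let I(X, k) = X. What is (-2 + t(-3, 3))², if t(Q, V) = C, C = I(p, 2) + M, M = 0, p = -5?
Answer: 49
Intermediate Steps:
C = -5 (C = -5 + 0 = -5)
t(Q, V) = -5
(-2 + t(-3, 3))² = (-2 - 5)² = (-7)² = 49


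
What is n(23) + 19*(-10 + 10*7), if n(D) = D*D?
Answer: 1669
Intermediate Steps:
n(D) = D**2
n(23) + 19*(-10 + 10*7) = 23**2 + 19*(-10 + 10*7) = 529 + 19*(-10 + 70) = 529 + 19*60 = 529 + 1140 = 1669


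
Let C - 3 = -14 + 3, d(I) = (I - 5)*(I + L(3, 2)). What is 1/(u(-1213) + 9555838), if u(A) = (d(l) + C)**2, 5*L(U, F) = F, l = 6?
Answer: 25/238896014 ≈ 1.0465e-7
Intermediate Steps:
L(U, F) = F/5
d(I) = (-5 + I)*(2/5 + I) (d(I) = (I - 5)*(I + (1/5)*2) = (-5 + I)*(I + 2/5) = (-5 + I)*(2/5 + I))
C = -8 (C = 3 + (-14 + 3) = 3 - 11 = -8)
u(A) = 64/25 (u(A) = ((-2 + 6**2 - 23/5*6) - 8)**2 = ((-2 + 36 - 138/5) - 8)**2 = (32/5 - 8)**2 = (-8/5)**2 = 64/25)
1/(u(-1213) + 9555838) = 1/(64/25 + 9555838) = 1/(238896014/25) = 25/238896014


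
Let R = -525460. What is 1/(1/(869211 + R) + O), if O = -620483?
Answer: -343751/213291651732 ≈ -1.6116e-6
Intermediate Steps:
1/(1/(869211 + R) + O) = 1/(1/(869211 - 525460) - 620483) = 1/(1/343751 - 620483) = 1/(-213291651732/343751) = -343751/213291651732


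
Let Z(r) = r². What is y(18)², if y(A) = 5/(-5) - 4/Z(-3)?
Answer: 169/81 ≈ 2.0864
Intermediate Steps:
y(A) = -13/9 (y(A) = 5/(-5) - 4/((-3)²) = 5*(-⅕) - 4/9 = -1 - 4*⅑ = -1 - 4/9 = -13/9)
y(18)² = (-13/9)² = 169/81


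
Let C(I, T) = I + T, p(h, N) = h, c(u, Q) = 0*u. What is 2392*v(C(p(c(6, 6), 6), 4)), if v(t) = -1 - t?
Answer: -11960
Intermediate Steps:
c(u, Q) = 0
2392*v(C(p(c(6, 6), 6), 4)) = 2392*(-1 - (0 + 4)) = 2392*(-1 - 1*4) = 2392*(-1 - 4) = 2392*(-5) = -11960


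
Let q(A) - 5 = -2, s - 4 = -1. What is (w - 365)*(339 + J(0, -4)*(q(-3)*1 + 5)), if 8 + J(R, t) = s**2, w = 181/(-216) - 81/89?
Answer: -2446476655/19224 ≈ -1.2726e+5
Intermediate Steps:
s = 3 (s = 4 - 1 = 3)
q(A) = 3 (q(A) = 5 - 2 = 3)
w = -33605/19224 (w = 181*(-1/216) - 81*1/89 = -181/216 - 81/89 = -33605/19224 ≈ -1.7481)
J(R, t) = 1 (J(R, t) = -8 + 3**2 = -8 + 9 = 1)
(w - 365)*(339 + J(0, -4)*(q(-3)*1 + 5)) = (-33605/19224 - 365)*(339 + 1*(3*1 + 5)) = -7050365*(339 + 1*(3 + 5))/19224 = -7050365*(339 + 1*8)/19224 = -7050365*(339 + 8)/19224 = -7050365/19224*347 = -2446476655/19224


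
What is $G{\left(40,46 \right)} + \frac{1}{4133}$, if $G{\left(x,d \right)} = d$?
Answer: $\frac{190119}{4133} \approx 46.0$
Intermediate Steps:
$G{\left(40,46 \right)} + \frac{1}{4133} = 46 + \frac{1}{4133} = \frac{190119}{4133}$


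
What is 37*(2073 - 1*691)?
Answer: 51134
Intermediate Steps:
37*(2073 - 1*691) = 37*(2073 - 691) = 37*1382 = 51134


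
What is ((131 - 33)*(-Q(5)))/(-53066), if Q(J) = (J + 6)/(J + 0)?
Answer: 539/132665 ≈ 0.0040629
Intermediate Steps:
Q(J) = (6 + J)/J
((131 - 33)*(-Q(5)))/(-53066) = ((131 - 33)*(-(6 + 5)/5))/(-53066) = (98*(-11/5))*(-1/53066) = -1078/5*(-1/53066) = 539/132665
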